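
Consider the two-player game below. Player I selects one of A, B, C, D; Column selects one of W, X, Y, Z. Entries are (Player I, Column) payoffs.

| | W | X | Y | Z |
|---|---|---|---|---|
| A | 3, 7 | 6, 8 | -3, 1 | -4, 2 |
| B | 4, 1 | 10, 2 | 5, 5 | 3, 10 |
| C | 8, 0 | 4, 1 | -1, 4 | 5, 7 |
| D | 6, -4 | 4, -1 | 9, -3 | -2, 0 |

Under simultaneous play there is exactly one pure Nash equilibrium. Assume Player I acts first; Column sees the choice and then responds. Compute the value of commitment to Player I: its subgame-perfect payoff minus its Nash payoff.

1

Solve by backward induction (Player I leads).
- A: BR = X, leader payoff 6.
- B: BR = Z, leader payoff 3.
- C: BR = Z, leader payoff 5.
- D: BR = Z, leader payoff -2.
Player I's induced payoffs are 6, 3, 5, -2, so Player I commits to A. Subgame-perfect outcome: (A, X) with payoffs (6, 8).
For the simultaneous game, intersect best replies.
Player I's best replies: W→C; X→B; Y→D; Z→C.
Column's best replies: A→X; B→Z; C→Z; D→Z.
The unique mutual best reply is (C, Z), giving (5, 7).
Player I's commitment gain: 6 − 5 = 1.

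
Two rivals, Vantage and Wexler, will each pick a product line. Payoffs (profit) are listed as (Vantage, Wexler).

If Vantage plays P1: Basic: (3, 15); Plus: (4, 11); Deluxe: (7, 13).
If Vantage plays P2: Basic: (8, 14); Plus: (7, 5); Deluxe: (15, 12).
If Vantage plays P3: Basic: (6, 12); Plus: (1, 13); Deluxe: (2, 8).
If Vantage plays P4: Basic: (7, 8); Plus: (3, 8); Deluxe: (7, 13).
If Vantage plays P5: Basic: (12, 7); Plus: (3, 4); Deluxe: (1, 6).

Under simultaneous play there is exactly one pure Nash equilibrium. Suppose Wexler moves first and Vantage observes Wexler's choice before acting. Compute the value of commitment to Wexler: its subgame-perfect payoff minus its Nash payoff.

Vantage best-responds to each possible Wexler move:
- Basic → Vantage plays P5 (best of 3, 8, 6, 7, 12); Wexler gets 7.
- Plus → Vantage plays P2 (best of 4, 7, 1, 3, 3); Wexler gets 5.
- Deluxe → Vantage plays P2 (best of 7, 15, 2, 7, 1); Wexler gets 12.
Wexler's induced payoffs are 7, 5, 12, so Wexler commits to Deluxe. Subgame-perfect outcome: (P2, Deluxe) with payoffs (15, 12).
Under simultaneous play:
Vantage's best replies: Basic→P5; Plus→P2; Deluxe→P2.
Wexler's best replies: P1→Basic; P2→Basic; P3→Plus; P4→Deluxe; P5→Basic.
Only (P5, Basic) has each player best-responding; Nash payoffs (12, 7).
Wexler's commitment gain: 12 − 7 = 5.

5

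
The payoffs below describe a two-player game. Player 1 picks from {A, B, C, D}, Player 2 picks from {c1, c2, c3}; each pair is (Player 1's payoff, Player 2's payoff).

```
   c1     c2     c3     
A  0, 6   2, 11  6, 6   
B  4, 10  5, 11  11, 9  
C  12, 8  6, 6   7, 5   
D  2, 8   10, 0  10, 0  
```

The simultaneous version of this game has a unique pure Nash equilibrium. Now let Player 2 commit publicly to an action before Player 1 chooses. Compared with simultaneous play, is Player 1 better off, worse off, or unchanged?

worse off

Player 1 best-responds to each possible Player 2 move:
- c1 → Player 1 plays C (best of 0, 4, 12, 2); Player 2 gets 8.
- c2 → Player 1 plays D (best of 2, 5, 6, 10); Player 2 gets 0.
- c3 → Player 1 plays B (best of 6, 11, 7, 10); Player 2 gets 9.
Among 8, 0, 9, the best is 9 at c3. Subgame-perfect outcome: (B, c3) with payoffs (11, 9).
Now find the simultaneous Nash equilibrium.
Player 1's best replies: c1→C; c2→D; c3→B.
Player 2's best replies: A→c2; B→c2; C→c1; D→c1.
The unique mutual best reply is (C, c1), giving (12, 8).
Player 1 earns 11 sequentially versus 12 at the Nash outcome: worse off.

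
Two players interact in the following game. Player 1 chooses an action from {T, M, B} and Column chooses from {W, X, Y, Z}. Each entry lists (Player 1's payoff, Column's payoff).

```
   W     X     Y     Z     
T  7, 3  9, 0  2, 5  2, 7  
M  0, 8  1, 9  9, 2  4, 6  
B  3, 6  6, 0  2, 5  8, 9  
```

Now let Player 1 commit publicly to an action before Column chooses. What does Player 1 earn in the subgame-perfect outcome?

Solve by backward induction (Player 1 leads).
- T: BR = Z, leader payoff 2.
- M: BR = X, leader payoff 1.
- B: BR = Z, leader payoff 8.
Player 1's induced payoffs are 2, 1, 8, so Player 1 commits to B. Subgame-perfect outcome: (B, Z) with payoffs (8, 9).

8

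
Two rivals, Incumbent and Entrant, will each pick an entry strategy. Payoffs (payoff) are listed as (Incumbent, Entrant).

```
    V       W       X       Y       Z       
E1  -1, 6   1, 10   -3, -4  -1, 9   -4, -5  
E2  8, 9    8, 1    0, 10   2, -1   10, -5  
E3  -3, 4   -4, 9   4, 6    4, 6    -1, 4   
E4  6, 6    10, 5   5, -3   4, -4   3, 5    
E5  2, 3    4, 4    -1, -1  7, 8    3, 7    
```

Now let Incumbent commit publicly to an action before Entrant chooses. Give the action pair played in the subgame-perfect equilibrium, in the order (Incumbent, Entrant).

Entrant best-responds to each possible Incumbent move:
- E1 → Entrant plays W (best of 6, 10, -4, 9, -5); Incumbent gets 1.
- E2 → Entrant plays X (best of 9, 1, 10, -1, -5); Incumbent gets 0.
- E3 → Entrant plays W (best of 4, 9, 6, 6, 4); Incumbent gets -4.
- E4 → Entrant plays V (best of 6, 5, -3, -4, 5); Incumbent gets 6.
- E5 → Entrant plays Y (best of 3, 4, -1, 8, 7); Incumbent gets 7.
Incumbent's induced payoffs are 1, 0, -4, 6, 7, so Incumbent commits to E5. Subgame-perfect outcome: (E5, Y) with payoffs (7, 8).

(E5, Y)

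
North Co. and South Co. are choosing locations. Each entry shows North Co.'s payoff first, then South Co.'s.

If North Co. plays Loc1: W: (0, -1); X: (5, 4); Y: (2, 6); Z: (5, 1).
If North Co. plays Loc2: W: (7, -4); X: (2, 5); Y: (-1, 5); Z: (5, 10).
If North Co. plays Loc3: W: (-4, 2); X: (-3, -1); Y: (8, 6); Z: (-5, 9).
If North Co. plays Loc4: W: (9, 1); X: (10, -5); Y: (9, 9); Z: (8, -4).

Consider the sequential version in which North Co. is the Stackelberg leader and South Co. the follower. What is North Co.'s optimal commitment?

Solve by backward induction (North Co. leads).
- Loc1 → South Co. plays Y (best of -1, 4, 6, 1); North Co. gets 2.
- Loc2 → South Co. plays Z (best of -4, 5, 5, 10); North Co. gets 5.
- Loc3 → South Co. plays Z (best of 2, -1, 6, 9); North Co. gets -5.
- Loc4 → South Co. plays Y (best of 1, -5, 9, -4); North Co. gets 9.
North Co.'s induced payoffs are 2, 5, -5, 9, so North Co. commits to Loc4. Subgame-perfect outcome: (Loc4, Y) with payoffs (9, 9).

Loc4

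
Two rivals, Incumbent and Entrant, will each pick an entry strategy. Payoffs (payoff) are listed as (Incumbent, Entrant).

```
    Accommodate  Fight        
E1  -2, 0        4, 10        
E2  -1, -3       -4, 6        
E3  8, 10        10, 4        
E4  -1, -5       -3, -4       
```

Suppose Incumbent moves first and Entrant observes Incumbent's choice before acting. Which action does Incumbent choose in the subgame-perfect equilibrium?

Backward induction with Incumbent moving first.
- E1: Entrant compares 0, 10 and picks Fight; Incumbent would get 4.
- E2: Entrant compares -3, 6 and picks Fight; Incumbent would get -4.
- E3: Entrant compares 10, 4 and picks Accommodate; Incumbent would get 8.
- E4: Entrant compares -5, -4 and picks Fight; Incumbent would get -3.
Maximizing over 4, -4, 8, -3, Incumbent chooses E3. Subgame-perfect outcome: (E3, Accommodate) with payoffs (8, 10).

E3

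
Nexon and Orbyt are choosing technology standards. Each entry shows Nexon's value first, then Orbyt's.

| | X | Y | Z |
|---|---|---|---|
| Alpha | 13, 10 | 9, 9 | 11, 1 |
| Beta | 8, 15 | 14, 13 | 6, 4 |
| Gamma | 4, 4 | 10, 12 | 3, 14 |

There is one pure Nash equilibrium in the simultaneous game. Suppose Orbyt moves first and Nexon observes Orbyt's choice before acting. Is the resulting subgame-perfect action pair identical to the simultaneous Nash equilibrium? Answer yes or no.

no

Solve by backward induction (Orbyt leads).
- X: Nexon compares 13, 8, 4 and picks Alpha; Orbyt would get 10.
- Y: Nexon compares 9, 14, 10 and picks Beta; Orbyt would get 13.
- Z: Nexon compares 11, 6, 3 and picks Alpha; Orbyt would get 1.
Maximizing over 10, 13, 1, Orbyt chooses Y. Subgame-perfect outcome: (Beta, Y) with payoffs (14, 13).
Under simultaneous play:
Nexon's best replies: X→Alpha; Y→Beta; Z→Alpha.
Orbyt's best replies: Alpha→X; Beta→X; Gamma→Z.
The unique mutual best reply is (Alpha, X), giving (13, 10).
Sequential outcome (Beta, Y) differs from the Nash profile (Alpha, X).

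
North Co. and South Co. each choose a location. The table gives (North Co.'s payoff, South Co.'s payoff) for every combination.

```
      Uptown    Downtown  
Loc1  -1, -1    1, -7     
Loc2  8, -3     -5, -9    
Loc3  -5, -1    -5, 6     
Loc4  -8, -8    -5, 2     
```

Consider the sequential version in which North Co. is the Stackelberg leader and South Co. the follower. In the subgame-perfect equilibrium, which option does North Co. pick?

South Co. best-responds to each possible North Co. move:
- Loc1 → South Co. plays Uptown (best of -1, -7); North Co. gets -1.
- Loc2 → South Co. plays Uptown (best of -3, -9); North Co. gets 8.
- Loc3 → South Co. plays Downtown (best of -1, 6); North Co. gets -5.
- Loc4 → South Co. plays Downtown (best of -8, 2); North Co. gets -5.
Among -1, 8, -5, -5, the best is 8 at Loc2. Subgame-perfect outcome: (Loc2, Uptown) with payoffs (8, -3).

Loc2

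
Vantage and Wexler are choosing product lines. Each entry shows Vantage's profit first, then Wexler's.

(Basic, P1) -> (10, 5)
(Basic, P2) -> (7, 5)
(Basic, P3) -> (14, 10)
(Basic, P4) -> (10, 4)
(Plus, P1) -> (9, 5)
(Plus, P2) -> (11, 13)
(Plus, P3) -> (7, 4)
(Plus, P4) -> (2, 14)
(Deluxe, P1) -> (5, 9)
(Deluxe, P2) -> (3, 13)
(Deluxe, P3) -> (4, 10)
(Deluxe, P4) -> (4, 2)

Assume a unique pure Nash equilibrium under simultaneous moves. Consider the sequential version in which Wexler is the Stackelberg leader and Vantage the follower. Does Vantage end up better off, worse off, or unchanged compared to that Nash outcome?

Solve by backward induction (Wexler leads).
- P1: BR = Basic, leader payoff 5.
- P2: BR = Plus, leader payoff 13.
- P3: BR = Basic, leader payoff 10.
- P4: BR = Basic, leader payoff 4.
Among 5, 13, 10, 4, the best is 13 at P2. Subgame-perfect outcome: (Plus, P2) with payoffs (11, 13).
For the simultaneous game, intersect best replies.
Vantage's best replies: P1→Basic; P2→Plus; P3→Basic; P4→Basic.
Wexler's best replies: Basic→P3; Plus→P4; Deluxe→P2.
Only (Basic, P3) has each player best-responding; Nash payoffs (14, 10).
Vantage earns 11 sequentially versus 14 at the Nash outcome: worse off.

worse off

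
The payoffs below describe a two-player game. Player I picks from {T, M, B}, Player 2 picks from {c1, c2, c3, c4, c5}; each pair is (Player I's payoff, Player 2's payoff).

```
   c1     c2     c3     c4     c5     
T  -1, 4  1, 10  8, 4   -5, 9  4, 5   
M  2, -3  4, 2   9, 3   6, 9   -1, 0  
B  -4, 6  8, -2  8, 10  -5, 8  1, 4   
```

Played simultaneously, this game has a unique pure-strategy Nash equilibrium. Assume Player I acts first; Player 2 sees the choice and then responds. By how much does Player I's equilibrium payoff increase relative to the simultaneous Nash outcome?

2

Backward induction with Player I moving first.
- T: BR = c2, leader payoff 1.
- M: BR = c4, leader payoff 6.
- B: BR = c3, leader payoff 8.
Maximizing over 1, 6, 8, Player I chooses B. Subgame-perfect outcome: (B, c3) with payoffs (8, 10).
For the simultaneous game, intersect best replies.
Player I's best replies: c1→M; c2→B; c3→M; c4→M; c5→T.
Player 2's best replies: T→c2; M→c4; B→c3.
The unique mutual best reply is (M, c4), giving (6, 9).
Player I's commitment gain: 8 − 6 = 2.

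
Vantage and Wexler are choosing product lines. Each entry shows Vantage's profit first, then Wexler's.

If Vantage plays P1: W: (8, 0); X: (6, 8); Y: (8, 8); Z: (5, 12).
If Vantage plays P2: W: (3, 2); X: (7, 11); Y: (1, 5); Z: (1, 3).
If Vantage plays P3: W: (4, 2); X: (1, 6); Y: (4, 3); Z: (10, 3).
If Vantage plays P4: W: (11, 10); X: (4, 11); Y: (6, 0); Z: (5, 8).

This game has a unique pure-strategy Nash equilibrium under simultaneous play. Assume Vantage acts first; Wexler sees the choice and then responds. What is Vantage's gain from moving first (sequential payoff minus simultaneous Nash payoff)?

0

Work backward from Wexler's decision.
- P1 → Wexler plays Z (best of 0, 8, 8, 12); Vantage gets 5.
- P2 → Wexler plays X (best of 2, 11, 5, 3); Vantage gets 7.
- P3 → Wexler plays X (best of 2, 6, 3, 3); Vantage gets 1.
- P4 → Wexler plays X (best of 10, 11, 0, 8); Vantage gets 4.
Among 5, 7, 1, 4, the best is 7 at P2. Subgame-perfect outcome: (P2, X) with payoffs (7, 11).
For the simultaneous game, intersect best replies.
Vantage's best replies: W→P4; X→P2; Y→P1; Z→P3.
Wexler's best replies: P1→Z; P2→X; P3→X; P4→X.
Only (P2, X) has each player best-responding; Nash payoffs (7, 11).
Vantage's commitment gain: 7 − 7 = 0.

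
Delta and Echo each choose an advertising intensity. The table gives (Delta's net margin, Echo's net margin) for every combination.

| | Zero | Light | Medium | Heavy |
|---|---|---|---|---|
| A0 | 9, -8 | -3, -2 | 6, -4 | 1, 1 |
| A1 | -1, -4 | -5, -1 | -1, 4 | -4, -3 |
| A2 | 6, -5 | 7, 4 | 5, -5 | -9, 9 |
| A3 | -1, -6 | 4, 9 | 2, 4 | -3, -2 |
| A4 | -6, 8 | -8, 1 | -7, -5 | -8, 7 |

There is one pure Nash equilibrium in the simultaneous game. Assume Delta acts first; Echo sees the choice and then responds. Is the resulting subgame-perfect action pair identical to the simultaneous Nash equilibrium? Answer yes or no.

no

Work backward from Echo's decision.
- A0: Echo compares -8, -2, -4, 1 and picks Heavy; Delta would get 1.
- A1: Echo compares -4, -1, 4, -3 and picks Medium; Delta would get -1.
- A2: Echo compares -5, 4, -5, 9 and picks Heavy; Delta would get -9.
- A3: Echo compares -6, 9, 4, -2 and picks Light; Delta would get 4.
- A4: Echo compares 8, 1, -5, 7 and picks Zero; Delta would get -6.
Among 1, -1, -9, 4, -6, the best is 4 at A3. Subgame-perfect outcome: (A3, Light) with payoffs (4, 9).
For the simultaneous game, intersect best replies.
Delta's best replies: Zero→A0; Light→A2; Medium→A0; Heavy→A0.
Echo's best replies: A0→Heavy; A1→Medium; A2→Heavy; A3→Light; A4→Zero.
The unique mutual best reply is (A0, Heavy), giving (1, 1).
Sequential outcome (A3, Light) differs from the Nash profile (A0, Heavy).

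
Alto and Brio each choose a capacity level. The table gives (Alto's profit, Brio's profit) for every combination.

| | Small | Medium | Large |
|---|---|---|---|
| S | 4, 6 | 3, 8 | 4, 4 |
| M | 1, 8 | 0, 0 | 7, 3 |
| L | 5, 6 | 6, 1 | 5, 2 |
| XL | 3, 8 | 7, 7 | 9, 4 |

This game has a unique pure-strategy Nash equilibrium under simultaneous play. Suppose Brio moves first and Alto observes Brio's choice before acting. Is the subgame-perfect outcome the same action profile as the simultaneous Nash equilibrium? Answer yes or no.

Backward induction with Brio moving first.
- Small → Alto plays L (best of 4, 1, 5, 3); Brio gets 6.
- Medium → Alto plays XL (best of 3, 0, 6, 7); Brio gets 7.
- Large → Alto plays XL (best of 4, 7, 5, 9); Brio gets 4.
Maximizing over 6, 7, 4, Brio chooses Medium. Subgame-perfect outcome: (XL, Medium) with payoffs (7, 7).
For the simultaneous game, intersect best replies.
Alto's best replies: Small→L; Medium→XL; Large→XL.
Brio's best replies: S→Medium; M→Small; L→Small; XL→Small.
Only (L, Small) has each player best-responding; Nash payoffs (5, 6).
Sequential outcome (XL, Medium) differs from the Nash profile (L, Small).

no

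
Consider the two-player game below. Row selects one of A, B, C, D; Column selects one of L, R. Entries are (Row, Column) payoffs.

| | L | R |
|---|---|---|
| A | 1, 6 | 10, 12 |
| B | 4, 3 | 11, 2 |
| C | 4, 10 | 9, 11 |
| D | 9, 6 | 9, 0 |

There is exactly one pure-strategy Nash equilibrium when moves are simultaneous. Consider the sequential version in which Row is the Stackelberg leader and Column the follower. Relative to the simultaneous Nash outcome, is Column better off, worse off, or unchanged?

Work backward from Column's decision.
- A: BR = R, leader payoff 10.
- B: BR = L, leader payoff 4.
- C: BR = R, leader payoff 9.
- D: BR = L, leader payoff 9.
Among 10, 4, 9, 9, the best is 10 at A. Subgame-perfect outcome: (A, R) with payoffs (10, 12).
Now find the simultaneous Nash equilibrium.
Row's best replies: L→D; R→B.
Column's best replies: A→R; B→L; C→R; D→L.
Only (D, L) has each player best-responding; Nash payoffs (9, 6).
Column earns 12 sequentially versus 6 at the Nash outcome: better off.

better off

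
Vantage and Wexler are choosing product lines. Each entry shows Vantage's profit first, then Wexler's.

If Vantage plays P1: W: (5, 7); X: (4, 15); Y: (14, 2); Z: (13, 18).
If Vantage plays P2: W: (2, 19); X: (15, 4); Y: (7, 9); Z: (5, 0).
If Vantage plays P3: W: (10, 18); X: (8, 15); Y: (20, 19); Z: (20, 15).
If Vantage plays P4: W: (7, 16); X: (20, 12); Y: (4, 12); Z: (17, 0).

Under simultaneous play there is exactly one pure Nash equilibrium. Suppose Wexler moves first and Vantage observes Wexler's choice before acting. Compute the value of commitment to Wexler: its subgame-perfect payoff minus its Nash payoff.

0

Backward induction with Wexler moving first.
- W → Vantage plays P3 (best of 5, 2, 10, 7); Wexler gets 18.
- X → Vantage plays P4 (best of 4, 15, 8, 20); Wexler gets 12.
- Y → Vantage plays P3 (best of 14, 7, 20, 4); Wexler gets 19.
- Z → Vantage plays P3 (best of 13, 5, 20, 17); Wexler gets 15.
Maximizing over 18, 12, 19, 15, Wexler chooses Y. Subgame-perfect outcome: (P3, Y) with payoffs (20, 19).
Under simultaneous play:
Vantage's best replies: W→P3; X→P4; Y→P3; Z→P3.
Wexler's best replies: P1→Z; P2→W; P3→Y; P4→W.
Only (P3, Y) has each player best-responding; Nash payoffs (20, 19).
Wexler's commitment gain: 19 − 19 = 0.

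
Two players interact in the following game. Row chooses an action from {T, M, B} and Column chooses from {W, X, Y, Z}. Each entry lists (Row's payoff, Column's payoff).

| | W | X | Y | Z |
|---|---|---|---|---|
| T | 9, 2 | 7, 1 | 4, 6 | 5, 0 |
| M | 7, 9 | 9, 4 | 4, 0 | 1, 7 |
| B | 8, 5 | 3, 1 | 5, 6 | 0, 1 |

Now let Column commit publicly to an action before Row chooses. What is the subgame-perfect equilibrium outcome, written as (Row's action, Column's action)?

(B, Y)

Solve by backward induction (Column leads).
- W: Row compares 9, 7, 8 and picks T; Column would get 2.
- X: Row compares 7, 9, 3 and picks M; Column would get 4.
- Y: Row compares 4, 4, 5 and picks B; Column would get 6.
- Z: Row compares 5, 1, 0 and picks T; Column would get 0.
Maximizing over 2, 4, 6, 0, Column chooses Y. Subgame-perfect outcome: (B, Y) with payoffs (5, 6).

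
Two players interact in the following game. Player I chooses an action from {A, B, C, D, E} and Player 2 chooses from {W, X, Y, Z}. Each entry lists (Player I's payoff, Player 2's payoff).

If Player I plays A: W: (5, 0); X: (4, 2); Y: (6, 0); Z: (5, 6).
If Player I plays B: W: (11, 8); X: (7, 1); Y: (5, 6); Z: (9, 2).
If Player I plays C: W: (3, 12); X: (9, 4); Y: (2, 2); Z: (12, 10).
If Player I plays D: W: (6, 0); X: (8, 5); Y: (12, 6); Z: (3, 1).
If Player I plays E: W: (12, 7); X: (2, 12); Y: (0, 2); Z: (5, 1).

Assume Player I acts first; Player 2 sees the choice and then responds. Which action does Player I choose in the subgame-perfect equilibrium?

Backward induction with Player I moving first.
- A: Player 2 compares 0, 2, 0, 6 and picks Z; Player I would get 5.
- B: Player 2 compares 8, 1, 6, 2 and picks W; Player I would get 11.
- C: Player 2 compares 12, 4, 2, 10 and picks W; Player I would get 3.
- D: Player 2 compares 0, 5, 6, 1 and picks Y; Player I would get 12.
- E: Player 2 compares 7, 12, 2, 1 and picks X; Player I would get 2.
Among 5, 11, 3, 12, 2, the best is 12 at D. Subgame-perfect outcome: (D, Y) with payoffs (12, 6).

D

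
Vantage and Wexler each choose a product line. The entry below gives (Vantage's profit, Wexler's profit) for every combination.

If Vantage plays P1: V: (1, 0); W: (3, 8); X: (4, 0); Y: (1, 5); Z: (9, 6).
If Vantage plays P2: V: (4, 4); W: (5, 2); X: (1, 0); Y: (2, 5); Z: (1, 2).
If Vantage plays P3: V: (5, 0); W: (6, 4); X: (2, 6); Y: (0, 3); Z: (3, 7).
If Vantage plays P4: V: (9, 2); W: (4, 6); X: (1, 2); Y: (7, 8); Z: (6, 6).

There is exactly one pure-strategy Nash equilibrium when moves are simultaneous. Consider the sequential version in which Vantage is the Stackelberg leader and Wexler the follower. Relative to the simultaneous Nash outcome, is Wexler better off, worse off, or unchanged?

Work backward from Wexler's decision.
- P1: BR = W, leader payoff 3.
- P2: BR = Y, leader payoff 2.
- P3: BR = Z, leader payoff 3.
- P4: BR = Y, leader payoff 7.
Among 3, 2, 3, 7, the best is 7 at P4. Subgame-perfect outcome: (P4, Y) with payoffs (7, 8).
Under simultaneous play:
Vantage's best replies: V→P4; W→P3; X→P1; Y→P4; Z→P1.
Wexler's best replies: P1→W; P2→Y; P3→Z; P4→Y.
The unique mutual best reply is (P4, Y), giving (7, 8).
Wexler earns 8 sequentially versus 8 at the Nash outcome: unchanged.

unchanged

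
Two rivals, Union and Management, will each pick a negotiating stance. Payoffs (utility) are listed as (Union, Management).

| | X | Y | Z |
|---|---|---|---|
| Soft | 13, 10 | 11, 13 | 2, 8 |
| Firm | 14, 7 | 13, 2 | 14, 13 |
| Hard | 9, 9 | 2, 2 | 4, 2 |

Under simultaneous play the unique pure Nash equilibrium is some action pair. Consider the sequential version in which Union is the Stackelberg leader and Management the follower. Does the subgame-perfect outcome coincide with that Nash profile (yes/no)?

Backward induction with Union moving first.
- Soft: BR = Y, leader payoff 11.
- Firm: BR = Z, leader payoff 14.
- Hard: BR = X, leader payoff 9.
Union's induced payoffs are 11, 14, 9, so Union commits to Firm. Subgame-perfect outcome: (Firm, Z) with payoffs (14, 13).
Under simultaneous play:
Union's best replies: X→Firm; Y→Firm; Z→Firm.
Management's best replies: Soft→Y; Firm→Z; Hard→X.
Only (Firm, Z) has each player best-responding; Nash payoffs (14, 13).
Sequential outcome (Firm, Z) coincides with the Nash profile (Firm, Z).

yes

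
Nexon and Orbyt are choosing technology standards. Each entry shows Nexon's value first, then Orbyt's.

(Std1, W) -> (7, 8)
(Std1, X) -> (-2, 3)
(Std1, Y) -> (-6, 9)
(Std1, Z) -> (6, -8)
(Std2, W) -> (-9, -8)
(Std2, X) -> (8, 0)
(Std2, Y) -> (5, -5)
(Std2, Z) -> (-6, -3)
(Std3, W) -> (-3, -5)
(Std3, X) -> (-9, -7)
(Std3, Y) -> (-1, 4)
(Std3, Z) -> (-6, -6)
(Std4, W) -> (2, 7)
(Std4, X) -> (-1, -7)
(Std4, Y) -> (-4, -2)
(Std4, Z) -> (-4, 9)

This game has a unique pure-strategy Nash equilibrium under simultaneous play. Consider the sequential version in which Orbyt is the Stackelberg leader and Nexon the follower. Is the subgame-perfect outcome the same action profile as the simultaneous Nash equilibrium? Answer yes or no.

no

Work backward from Nexon's decision.
- W → Nexon plays Std1 (best of 7, -9, -3, 2); Orbyt gets 8.
- X → Nexon plays Std2 (best of -2, 8, -9, -1); Orbyt gets 0.
- Y → Nexon plays Std2 (best of -6, 5, -1, -4); Orbyt gets -5.
- Z → Nexon plays Std1 (best of 6, -6, -6, -4); Orbyt gets -8.
Orbyt's induced payoffs are 8, 0, -5, -8, so Orbyt commits to W. Subgame-perfect outcome: (Std1, W) with payoffs (7, 8).
Now find the simultaneous Nash equilibrium.
Nexon's best replies: W→Std1; X→Std2; Y→Std2; Z→Std1.
Orbyt's best replies: Std1→Y; Std2→X; Std3→Y; Std4→Z.
Only (Std2, X) has each player best-responding; Nash payoffs (8, 0).
Sequential outcome (Std1, W) differs from the Nash profile (Std2, X).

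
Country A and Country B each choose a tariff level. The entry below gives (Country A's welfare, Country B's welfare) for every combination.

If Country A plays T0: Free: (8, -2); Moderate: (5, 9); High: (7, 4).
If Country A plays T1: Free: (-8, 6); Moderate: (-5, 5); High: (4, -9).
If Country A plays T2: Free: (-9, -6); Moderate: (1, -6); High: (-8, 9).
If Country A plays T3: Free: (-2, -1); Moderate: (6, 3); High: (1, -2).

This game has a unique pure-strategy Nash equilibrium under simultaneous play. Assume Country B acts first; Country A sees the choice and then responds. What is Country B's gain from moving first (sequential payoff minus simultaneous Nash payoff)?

Country A best-responds to each possible Country B move:
- Free: BR = T0, leader payoff -2.
- Moderate: BR = T3, leader payoff 3.
- High: BR = T0, leader payoff 4.
Among -2, 3, 4, the best is 4 at High. Subgame-perfect outcome: (T0, High) with payoffs (7, 4).
For the simultaneous game, intersect best replies.
Country A's best replies: Free→T0; Moderate→T3; High→T0.
Country B's best replies: T0→Moderate; T1→Free; T2→High; T3→Moderate.
The unique mutual best reply is (T3, Moderate), giving (6, 3).
Country B's commitment gain: 4 − 3 = 1.

1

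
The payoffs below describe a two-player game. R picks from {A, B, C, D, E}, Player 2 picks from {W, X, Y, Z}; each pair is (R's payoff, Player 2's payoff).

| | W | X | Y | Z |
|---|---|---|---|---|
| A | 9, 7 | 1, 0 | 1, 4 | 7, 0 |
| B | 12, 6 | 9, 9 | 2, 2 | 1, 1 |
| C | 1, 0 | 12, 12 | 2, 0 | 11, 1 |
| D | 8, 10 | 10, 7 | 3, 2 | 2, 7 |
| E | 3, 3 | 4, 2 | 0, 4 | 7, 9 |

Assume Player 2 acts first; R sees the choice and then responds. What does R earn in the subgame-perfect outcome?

12

Work backward from R's decision.
- W → R plays B (best of 9, 12, 1, 8, 3); Player 2 gets 6.
- X → R plays C (best of 1, 9, 12, 10, 4); Player 2 gets 12.
- Y → R plays D (best of 1, 2, 2, 3, 0); Player 2 gets 2.
- Z → R plays C (best of 7, 1, 11, 2, 7); Player 2 gets 1.
Maximizing over 6, 12, 2, 1, Player 2 chooses X. Subgame-perfect outcome: (C, X) with payoffs (12, 12).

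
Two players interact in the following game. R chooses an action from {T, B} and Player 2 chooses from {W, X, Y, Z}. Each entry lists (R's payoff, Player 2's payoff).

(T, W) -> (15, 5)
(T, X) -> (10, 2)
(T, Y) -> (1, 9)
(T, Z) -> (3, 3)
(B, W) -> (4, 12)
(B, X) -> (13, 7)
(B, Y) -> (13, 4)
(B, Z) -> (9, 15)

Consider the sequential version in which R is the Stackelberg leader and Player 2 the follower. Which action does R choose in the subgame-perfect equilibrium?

Player 2 best-responds to each possible R move:
- T: Player 2 compares 5, 2, 9, 3 and picks Y; R would get 1.
- B: Player 2 compares 12, 7, 4, 15 and picks Z; R would get 9.
Among 1, 9, the best is 9 at B. Subgame-perfect outcome: (B, Z) with payoffs (9, 15).

B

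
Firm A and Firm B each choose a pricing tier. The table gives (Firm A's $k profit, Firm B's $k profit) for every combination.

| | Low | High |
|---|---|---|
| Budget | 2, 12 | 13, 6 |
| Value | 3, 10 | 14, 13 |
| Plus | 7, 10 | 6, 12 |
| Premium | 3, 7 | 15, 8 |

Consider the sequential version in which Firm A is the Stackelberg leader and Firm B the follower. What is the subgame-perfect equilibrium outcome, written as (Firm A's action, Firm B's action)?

Solve by backward induction (Firm A leads).
- Budget: Firm B compares 12, 6 and picks Low; Firm A would get 2.
- Value: Firm B compares 10, 13 and picks High; Firm A would get 14.
- Plus: Firm B compares 10, 12 and picks High; Firm A would get 6.
- Premium: Firm B compares 7, 8 and picks High; Firm A would get 15.
Firm A's induced payoffs are 2, 14, 6, 15, so Firm A commits to Premium. Subgame-perfect outcome: (Premium, High) with payoffs (15, 8).

(Premium, High)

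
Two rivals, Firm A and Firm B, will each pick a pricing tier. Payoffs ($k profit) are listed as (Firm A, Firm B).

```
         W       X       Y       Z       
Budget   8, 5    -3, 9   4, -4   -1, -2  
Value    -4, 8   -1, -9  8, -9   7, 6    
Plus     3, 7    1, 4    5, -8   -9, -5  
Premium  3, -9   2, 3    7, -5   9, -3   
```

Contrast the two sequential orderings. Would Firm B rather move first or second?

If Firm A leads: Firm B's best replies are Budget→X, Value→W, Plus→W, Premium→X; Firm A's induced payoffs -3, -4, 3, 2; outcome (Plus, W), payoffs (3, 7).
If Firm B leads: Firm A's best replies are W→Budget, X→Premium, Y→Value, Z→Premium; Firm B's induced payoffs 5, 3, -9, -3; outcome (Budget, W), payoffs (8, 5).
Firm B gets 5 moving first and 7 moving second, so Firm B prefers to move second.

second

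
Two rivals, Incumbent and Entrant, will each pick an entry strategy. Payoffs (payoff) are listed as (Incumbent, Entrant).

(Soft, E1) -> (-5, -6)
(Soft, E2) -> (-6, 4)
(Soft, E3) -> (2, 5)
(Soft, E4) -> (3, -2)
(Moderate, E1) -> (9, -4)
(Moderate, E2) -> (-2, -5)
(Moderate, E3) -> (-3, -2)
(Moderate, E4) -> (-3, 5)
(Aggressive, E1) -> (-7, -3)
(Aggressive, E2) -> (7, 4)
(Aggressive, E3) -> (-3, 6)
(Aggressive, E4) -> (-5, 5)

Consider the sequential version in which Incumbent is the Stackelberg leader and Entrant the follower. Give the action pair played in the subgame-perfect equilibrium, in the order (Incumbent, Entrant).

Backward induction with Incumbent moving first.
- Soft → Entrant plays E3 (best of -6, 4, 5, -2); Incumbent gets 2.
- Moderate → Entrant plays E4 (best of -4, -5, -2, 5); Incumbent gets -3.
- Aggressive → Entrant plays E3 (best of -3, 4, 6, 5); Incumbent gets -3.
Among 2, -3, -3, the best is 2 at Soft. Subgame-perfect outcome: (Soft, E3) with payoffs (2, 5).

(Soft, E3)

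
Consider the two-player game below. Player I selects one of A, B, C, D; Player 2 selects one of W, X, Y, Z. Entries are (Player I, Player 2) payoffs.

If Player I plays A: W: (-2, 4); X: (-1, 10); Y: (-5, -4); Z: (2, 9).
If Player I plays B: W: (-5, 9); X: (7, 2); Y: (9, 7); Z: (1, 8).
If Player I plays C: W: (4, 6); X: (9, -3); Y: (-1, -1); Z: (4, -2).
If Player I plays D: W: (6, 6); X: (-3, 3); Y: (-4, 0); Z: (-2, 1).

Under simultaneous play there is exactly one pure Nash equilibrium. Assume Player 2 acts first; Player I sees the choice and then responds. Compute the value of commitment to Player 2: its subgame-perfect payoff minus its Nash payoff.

Backward induction with Player 2 moving first.
- W → Player I plays D (best of -2, -5, 4, 6); Player 2 gets 6.
- X → Player I plays C (best of -1, 7, 9, -3); Player 2 gets -3.
- Y → Player I plays B (best of -5, 9, -1, -4); Player 2 gets 7.
- Z → Player I plays C (best of 2, 1, 4, -2); Player 2 gets -2.
Maximizing over 6, -3, 7, -2, Player 2 chooses Y. Subgame-perfect outcome: (B, Y) with payoffs (9, 7).
Now find the simultaneous Nash equilibrium.
Player I's best replies: W→D; X→C; Y→B; Z→C.
Player 2's best replies: A→X; B→W; C→W; D→W.
The unique mutual best reply is (D, W), giving (6, 6).
Player 2's commitment gain: 7 − 6 = 1.

1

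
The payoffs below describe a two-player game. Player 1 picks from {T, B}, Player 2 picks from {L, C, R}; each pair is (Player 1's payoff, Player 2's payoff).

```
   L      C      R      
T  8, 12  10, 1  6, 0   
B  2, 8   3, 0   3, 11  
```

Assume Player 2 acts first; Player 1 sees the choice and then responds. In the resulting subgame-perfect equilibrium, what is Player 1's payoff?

Player 1 best-responds to each possible Player 2 move:
- L: BR = T, leader payoff 12.
- C: BR = T, leader payoff 1.
- R: BR = T, leader payoff 0.
Maximizing over 12, 1, 0, Player 2 chooses L. Subgame-perfect outcome: (T, L) with payoffs (8, 12).

8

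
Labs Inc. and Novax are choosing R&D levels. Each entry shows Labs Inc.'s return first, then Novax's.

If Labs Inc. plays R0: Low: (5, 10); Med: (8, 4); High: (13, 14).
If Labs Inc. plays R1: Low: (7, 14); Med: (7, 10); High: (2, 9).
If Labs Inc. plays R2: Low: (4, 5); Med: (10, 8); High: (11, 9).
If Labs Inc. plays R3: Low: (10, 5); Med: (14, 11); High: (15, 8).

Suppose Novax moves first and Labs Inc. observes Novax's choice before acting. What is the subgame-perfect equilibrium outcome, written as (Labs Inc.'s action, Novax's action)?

(R3, Med)

Labs Inc. best-responds to each possible Novax move:
- Low: Labs Inc. compares 5, 7, 4, 10 and picks R3; Novax would get 5.
- Med: Labs Inc. compares 8, 7, 10, 14 and picks R3; Novax would get 11.
- High: Labs Inc. compares 13, 2, 11, 15 and picks R3; Novax would get 8.
Among 5, 11, 8, the best is 11 at Med. Subgame-perfect outcome: (R3, Med) with payoffs (14, 11).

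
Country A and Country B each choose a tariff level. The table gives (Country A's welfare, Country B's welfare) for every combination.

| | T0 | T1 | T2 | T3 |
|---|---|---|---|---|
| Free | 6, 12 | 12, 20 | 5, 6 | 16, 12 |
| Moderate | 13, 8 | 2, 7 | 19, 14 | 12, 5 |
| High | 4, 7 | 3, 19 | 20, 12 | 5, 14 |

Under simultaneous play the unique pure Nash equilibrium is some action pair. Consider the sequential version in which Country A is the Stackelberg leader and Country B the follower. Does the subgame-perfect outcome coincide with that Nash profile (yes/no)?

Backward induction with Country A moving first.
- Free: BR = T1, leader payoff 12.
- Moderate: BR = T2, leader payoff 19.
- High: BR = T1, leader payoff 3.
Country A's induced payoffs are 12, 19, 3, so Country A commits to Moderate. Subgame-perfect outcome: (Moderate, T2) with payoffs (19, 14).
Under simultaneous play:
Country A's best replies: T0→Moderate; T1→Free; T2→High; T3→Free.
Country B's best replies: Free→T1; Moderate→T2; High→T1.
The unique mutual best reply is (Free, T1), giving (12, 20).
Sequential outcome (Moderate, T2) differs from the Nash profile (Free, T1).

no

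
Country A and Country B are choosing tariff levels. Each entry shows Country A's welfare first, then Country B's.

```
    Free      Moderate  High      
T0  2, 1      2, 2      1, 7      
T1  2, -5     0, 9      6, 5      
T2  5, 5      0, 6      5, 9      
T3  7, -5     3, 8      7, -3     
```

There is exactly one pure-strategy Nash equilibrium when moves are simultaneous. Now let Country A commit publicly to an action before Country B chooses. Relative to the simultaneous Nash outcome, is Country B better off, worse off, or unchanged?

Solve by backward induction (Country A leads).
- T0: BR = High, leader payoff 1.
- T1: BR = Moderate, leader payoff 0.
- T2: BR = High, leader payoff 5.
- T3: BR = Moderate, leader payoff 3.
Maximizing over 1, 0, 5, 3, Country A chooses T2. Subgame-perfect outcome: (T2, High) with payoffs (5, 9).
For the simultaneous game, intersect best replies.
Country A's best replies: Free→T3; Moderate→T3; High→T3.
Country B's best replies: T0→High; T1→Moderate; T2→High; T3→Moderate.
The unique mutual best reply is (T3, Moderate), giving (3, 8).
Country B earns 9 sequentially versus 8 at the Nash outcome: better off.

better off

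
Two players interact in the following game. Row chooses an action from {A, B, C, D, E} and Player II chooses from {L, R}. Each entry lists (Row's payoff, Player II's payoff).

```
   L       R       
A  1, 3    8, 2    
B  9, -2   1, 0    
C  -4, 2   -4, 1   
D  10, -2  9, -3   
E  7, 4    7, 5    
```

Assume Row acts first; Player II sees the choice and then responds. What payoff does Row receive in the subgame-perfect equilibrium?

Player II best-responds to each possible Row move:
- A: Player II compares 3, 2 and picks L; Row would get 1.
- B: Player II compares -2, 0 and picks R; Row would get 1.
- C: Player II compares 2, 1 and picks L; Row would get -4.
- D: Player II compares -2, -3 and picks L; Row would get 10.
- E: Player II compares 4, 5 and picks R; Row would get 7.
Among 1, 1, -4, 10, 7, the best is 10 at D. Subgame-perfect outcome: (D, L) with payoffs (10, -2).

10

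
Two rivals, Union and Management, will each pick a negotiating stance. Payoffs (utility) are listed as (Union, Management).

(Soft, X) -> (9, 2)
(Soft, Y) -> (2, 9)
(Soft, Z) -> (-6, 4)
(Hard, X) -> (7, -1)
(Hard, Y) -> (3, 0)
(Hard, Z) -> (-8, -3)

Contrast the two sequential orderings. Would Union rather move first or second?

If Union leads: Management's best replies are Soft→Y, Hard→Y; Union's induced payoffs 2, 3; outcome (Hard, Y), payoffs (3, 0).
If Management leads: Union's best replies are X→Soft, Y→Hard, Z→Soft; Management's induced payoffs 2, 0, 4; outcome (Soft, Z), payoffs (-6, 4).
Union gets 3 moving first and -6 moving second, so Union prefers to move first.

first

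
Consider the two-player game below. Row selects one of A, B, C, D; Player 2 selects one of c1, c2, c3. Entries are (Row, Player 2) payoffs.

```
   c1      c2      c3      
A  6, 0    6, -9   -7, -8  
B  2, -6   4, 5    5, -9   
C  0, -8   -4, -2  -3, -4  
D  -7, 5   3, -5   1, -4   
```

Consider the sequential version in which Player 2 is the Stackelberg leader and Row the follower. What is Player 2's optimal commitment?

c1

Work backward from Row's decision.
- c1: Row compares 6, 2, 0, -7 and picks A; Player 2 would get 0.
- c2: Row compares 6, 4, -4, 3 and picks A; Player 2 would get -9.
- c3: Row compares -7, 5, -3, 1 and picks B; Player 2 would get -9.
Player 2's induced payoffs are 0, -9, -9, so Player 2 commits to c1. Subgame-perfect outcome: (A, c1) with payoffs (6, 0).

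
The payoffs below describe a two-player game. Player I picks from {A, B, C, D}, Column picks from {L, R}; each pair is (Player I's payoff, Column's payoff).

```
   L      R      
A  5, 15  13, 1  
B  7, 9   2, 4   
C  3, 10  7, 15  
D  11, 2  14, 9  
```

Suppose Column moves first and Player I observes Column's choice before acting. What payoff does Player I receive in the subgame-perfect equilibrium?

Solve by backward induction (Column leads).
- L: Player I compares 5, 7, 3, 11 and picks D; Column would get 2.
- R: Player I compares 13, 2, 7, 14 and picks D; Column would get 9.
Column's induced payoffs are 2, 9, so Column commits to R. Subgame-perfect outcome: (D, R) with payoffs (14, 9).

14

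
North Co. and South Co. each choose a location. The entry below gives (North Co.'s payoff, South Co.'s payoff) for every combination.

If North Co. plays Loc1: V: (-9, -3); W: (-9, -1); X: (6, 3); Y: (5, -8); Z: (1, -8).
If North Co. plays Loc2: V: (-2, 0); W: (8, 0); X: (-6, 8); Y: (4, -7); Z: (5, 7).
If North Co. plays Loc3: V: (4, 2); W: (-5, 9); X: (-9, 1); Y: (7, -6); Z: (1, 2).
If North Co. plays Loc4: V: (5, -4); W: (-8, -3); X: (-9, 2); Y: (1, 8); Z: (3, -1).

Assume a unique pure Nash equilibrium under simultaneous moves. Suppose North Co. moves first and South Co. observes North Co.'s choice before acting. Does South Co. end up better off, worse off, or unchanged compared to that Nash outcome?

unchanged

South Co. best-responds to each possible North Co. move:
- Loc1: South Co. compares -3, -1, 3, -8, -8 and picks X; North Co. would get 6.
- Loc2: South Co. compares 0, 0, 8, -7, 7 and picks X; North Co. would get -6.
- Loc3: South Co. compares 2, 9, 1, -6, 2 and picks W; North Co. would get -5.
- Loc4: South Co. compares -4, -3, 2, 8, -1 and picks Y; North Co. would get 1.
Among 6, -6, -5, 1, the best is 6 at Loc1. Subgame-perfect outcome: (Loc1, X) with payoffs (6, 3).
For the simultaneous game, intersect best replies.
North Co.'s best replies: V→Loc4; W→Loc2; X→Loc1; Y→Loc3; Z→Loc2.
South Co.'s best replies: Loc1→X; Loc2→X; Loc3→W; Loc4→Y.
Only (Loc1, X) has each player best-responding; Nash payoffs (6, 3).
South Co. earns 3 sequentially versus 3 at the Nash outcome: unchanged.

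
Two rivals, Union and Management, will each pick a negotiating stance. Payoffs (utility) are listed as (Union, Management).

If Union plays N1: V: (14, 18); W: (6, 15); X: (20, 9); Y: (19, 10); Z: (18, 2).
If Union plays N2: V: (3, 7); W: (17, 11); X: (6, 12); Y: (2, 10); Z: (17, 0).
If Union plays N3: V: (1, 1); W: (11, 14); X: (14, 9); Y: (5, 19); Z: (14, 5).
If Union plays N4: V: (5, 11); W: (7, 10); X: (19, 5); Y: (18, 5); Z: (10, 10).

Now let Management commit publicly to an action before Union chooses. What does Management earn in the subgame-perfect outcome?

Work backward from Union's decision.
- V → Union plays N1 (best of 14, 3, 1, 5); Management gets 18.
- W → Union plays N2 (best of 6, 17, 11, 7); Management gets 11.
- X → Union plays N1 (best of 20, 6, 14, 19); Management gets 9.
- Y → Union plays N1 (best of 19, 2, 5, 18); Management gets 10.
- Z → Union plays N1 (best of 18, 17, 14, 10); Management gets 2.
Maximizing over 18, 11, 9, 10, 2, Management chooses V. Subgame-perfect outcome: (N1, V) with payoffs (14, 18).

18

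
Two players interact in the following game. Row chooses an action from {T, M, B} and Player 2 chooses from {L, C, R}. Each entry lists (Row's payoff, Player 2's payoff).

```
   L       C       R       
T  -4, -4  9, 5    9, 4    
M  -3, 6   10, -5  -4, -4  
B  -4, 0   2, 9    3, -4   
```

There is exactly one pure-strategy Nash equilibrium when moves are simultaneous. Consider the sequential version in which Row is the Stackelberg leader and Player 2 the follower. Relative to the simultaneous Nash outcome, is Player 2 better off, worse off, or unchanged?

worse off

Player 2 best-responds to each possible Row move:
- T: Player 2 compares -4, 5, 4 and picks C; Row would get 9.
- M: Player 2 compares 6, -5, -4 and picks L; Row would get -3.
- B: Player 2 compares 0, 9, -4 and picks C; Row would get 2.
Maximizing over 9, -3, 2, Row chooses T. Subgame-perfect outcome: (T, C) with payoffs (9, 5).
For the simultaneous game, intersect best replies.
Row's best replies: L→M; C→M; R→T.
Player 2's best replies: T→C; M→L; B→C.
Only (M, L) has each player best-responding; Nash payoffs (-3, 6).
Player 2 earns 5 sequentially versus 6 at the Nash outcome: worse off.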